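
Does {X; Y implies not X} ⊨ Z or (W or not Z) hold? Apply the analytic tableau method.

Yes

Initial set: {X; (Y implies not X); not (Z or (W or not Z))}.
not (Z or (W or not Z)): α-rule — add not Z, not (W or not Z).
not (W or not Z): α-rule — add not W, not not Z.
× closes — contains both Z and not Z.
All 1 branch closes.
Every branch closed, so the premises entail the conclusion.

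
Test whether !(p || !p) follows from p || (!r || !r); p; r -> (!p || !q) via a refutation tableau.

No

Initial set: {(p || (!r || !r)); p; (r -> (!p || !q)); !!(p || !p)}.
(p || (!r || !r)): β-rule — branch into p  //  (!r || !r).
  branch 1 (add p):
    (r -> (!p || !q)): β-rule — branch into !r  //  (!p || !q).
      branch 1.1 (add !r):
        !!(p || !p): β-rule — branch into p  //  !p.
          branch 1.1.1 (add p):
            ○ open, literals {p=true, r=false}.
          branch 1.1.2 (add !p):
            × closes — contains both p and !p.
      branch 1.2 (add (!p || !q)):
        !!(p || !p): β-rule — branch into p  //  !p.
          branch 1.2.1 (add p):
            (!p || !q): β-rule — branch into !p  //  !q.
              branch 1.2.1.1 (add !p):
                × closes — contains both p and !p.
              branch 1.2.1.2 (add !q):
                ○ open, literals {p=true, q=false}.
          branch 1.2.2 (add !p):
            × closes — contains both p and !p.
  branch 2 (add (!r || !r)):
    (r -> (!p || !q)): β-rule — branch into !r  //  (!p || !q).
      branch 2.1 (add !r):
        !!(p || !p): β-rule — branch into p  //  !p.
          branch 2.1.1 (add p):
            (!r || !r): β-rule — branch into !r  //  !r.
              branch 2.1.1.1 (add !r):
                ○ open, literals {p=true, r=false}.
              branch 2.1.1.2 (add !r):
                ○ open, literals {p=true, r=false}.
          branch 2.1.2 (add !p):
            × closes — contains both p and !p.
      branch 2.2 (add (!p || !q)):
        !!(p || !p): β-rule — branch into p  //  !p.
          branch 2.2.1 (add p):
            (!r || !r): β-rule — branch into !r  //  !r.
              branch 2.2.1.1 (add !r):
                (!p || !q): β-rule — branch into !p  //  !q.
                  branch 2.2.1.1.1 (add !p):
                    × closes — contains both p and !p.
                  branch 2.2.1.1.2 (add !q):
                    ○ open, literals {p=true, q=false, r=false}.
              branch 2.2.1.2 (add !r):
                (!p || !q): β-rule — branch into !p  //  !q.
                  branch 2.2.1.2.1 (add !p):
                    × closes — contains both p and !p.
                  branch 2.2.1.2.2 (add !q):
                    ○ open, literals {p=true, q=false, r=false}.
          branch 2.2.2 (add !p):
            × closes — contains both p and !p.
7 branches closed, 6 open.
An open branch gives a countermodel: p=true, r=false (unmentioned atoms arbitrary); the premises hold there but the conclusion fails.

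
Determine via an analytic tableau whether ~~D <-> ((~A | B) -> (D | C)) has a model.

Initial set: {(~~D <-> ((~A | B) -> (D | C)))}.
(~~D <-> ((~A | B) -> (D | C))): β-rule — branch into ~~D, ((~A | B) -> (D | C))  //  ~~~D, ~((~A | B) -> (D | C)).
  branch 1 (add ~~D, ((~A | B) -> (D | C))):
    ~~D: drop double negation, giving D.
    ((~A | B) -> (D | C)): β-rule — branch into ~(~A | B)  //  (D | C).
      branch 1.1 (add ~(~A | B)):
        ~(~A | B): α-rule — add ~~A, ~B.
        ○ open, literals {A=1, B=0, D=1}.
      branch 1.2 (add (D | C)):
        (D | C): β-rule — branch into D  //  C.
          branch 1.2.1 (add D):
            ○ open, literals {D=1}.
          branch 1.2.2 (add C):
            ○ open, literals {C=1, D=1}.
  branch 2 (add ~~~D, ~((~A | B) -> (D | C))):
    ~~~D: drop double negation, giving ~D.
    ~((~A | B) -> (D | C)): α-rule — add (~A | B), ~(D | C).
    ~(D | C): α-rule — add ~D, ~C.
    (~A | B): β-rule — branch into ~A  //  B.
      branch 2.1 (add ~A):
        ○ open, literals {A=0, C=0, D=0}.
      branch 2.2 (add B):
        ○ open, literals {B=1, C=0, D=0}.
0 branches closed, 5 open.
An open branch gives a satisfying assignment: A=1, B=0, D=1.

Satisfiable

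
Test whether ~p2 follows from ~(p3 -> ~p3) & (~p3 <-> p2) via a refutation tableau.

Initial set: {(~(p3 -> ~p3) & (~p3 <-> p2)); ~~p2}.
(~(p3 -> ~p3) & (~p3 <-> p2)): α-rule — add ~(p3 -> ~p3), (~p3 <-> p2).
~(p3 -> ~p3): α-rule — add p3, ~~p3.
(~p3 <-> p2): β-rule — branch into ~p3, p2  //  ~~p3, ~p2.
  branch 1 (add ~p3, p2):
    × closes — contains both p3 and ~p3.
  branch 2 (add ~~p3, ~p2):
    × closes — contains both p2 and ~p2.
All 2 branches close.
Every branch closed, so the premises entail the conclusion.

Yes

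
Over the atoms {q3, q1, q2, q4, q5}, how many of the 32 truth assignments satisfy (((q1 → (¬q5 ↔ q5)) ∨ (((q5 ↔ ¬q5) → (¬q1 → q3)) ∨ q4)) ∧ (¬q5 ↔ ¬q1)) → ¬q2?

Initial set: {T ((((q1 → (¬q5 ↔ q5)) ∨ (((q5 ↔ ¬q5) → (¬q1 → q3)) ∨ q4)) ∧ (¬q5 ↔ ¬q1)) → ¬q2)}.
T ((((q1 → (¬q5 ↔ q5)) ∨ (((q5 ↔ ¬q5) → (¬q1 → q3)) ∨ q4)) ∧ (¬q5 ↔ ¬q1)) → ¬q2): β-rule — branch into F (((q1 → (¬q5 ↔ q5)) ∨ (((q5 ↔ ¬q5) → (¬q1 → q3)) ∨ q4)) ∧ (¬q5 ↔ ¬q1))  //  T ¬q2.
  branch 1 (add F (((q1 → (¬q5 ↔ q5)) ∨ (((q5 ↔ ¬q5) → (¬q1 → q3)) ∨ q4)) ∧ (¬q5 ↔ ¬q1))):
    F (((q1 → (¬q5 ↔ q5)) ∨ (((q5 ↔ ¬q5) → (¬q1 → q3)) ∨ q4)) ∧ (¬q5 ↔ ¬q1)): β-rule — branch into F ((q1 → (¬q5 ↔ q5)) ∨ (((q5 ↔ ¬q5) → (¬q1 → q3)) ∨ q4))  //  F (¬q5 ↔ ¬q1).
      branch 1.1 (add F ((q1 → (¬q5 ↔ q5)) ∨ (((q5 ↔ ¬q5) → (¬q1 → q3)) ∨ q4))):
        F ((q1 → (¬q5 ↔ q5)) ∨ (((q5 ↔ ¬q5) → (¬q1 → q3)) ∨ q4)): α-rule — add F (q1 → (¬q5 ↔ q5)), F (((q5 ↔ ¬q5) → (¬q1 → q3)) ∨ q4).
        F (q1 → (¬q5 ↔ q5)): α-rule — add T q1, F (¬q5 ↔ q5).
        F (((q5 ↔ ¬q5) → (¬q1 → q3)) ∨ q4): α-rule — add F ((q5 ↔ ¬q5) → (¬q1 → q3)), F q4.
        F ((q5 ↔ ¬q5) → (¬q1 → q3)): α-rule — add T (q5 ↔ ¬q5), F (¬q1 → q3).
        F (¬q1 → q3): α-rule — add T ¬q1, F q3.
        × closes — contains both q1 and ¬q1.
      branch 1.2 (add F (¬q5 ↔ ¬q1)):
        F (¬q5 ↔ ¬q1): β-rule — branch into T ¬q5, F ¬q1  //  F ¬q5, T ¬q1.
          branch 1.2.1 (add T ¬q5, F ¬q1):
            ○ open, literals {q1=T, q5=F}.
          branch 1.2.2 (add F ¬q5, T ¬q1):
            ○ open, literals {q1=F, q5=T}.
  branch 2 (add T ¬q2):
    ○ open, literals {q2=F}.
1 branch closed, 3 open.
Each open branch fixes some atoms; the unmentioned ones are free. Counting distinct full assignments: branch {q1=T, q5=F} (q3, q2, q4) contributes 8 new; branch {q1=F, q5=T} (q3, q2, q4) contributes 8 new; branch {q2=F} (q3, q1, q4, q5) contributes 8 new. Total: 24.

24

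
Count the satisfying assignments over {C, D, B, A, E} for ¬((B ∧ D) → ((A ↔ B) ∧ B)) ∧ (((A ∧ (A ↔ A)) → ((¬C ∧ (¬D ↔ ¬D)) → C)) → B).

4

Initial set: {(¬((B ∧ D) → ((A ↔ B) ∧ B)) ∧ (((A ∧ (A ↔ A)) → ((¬C ∧ (¬D ↔ ¬D)) → C)) → B))}.
(¬((B ∧ D) → ((A ↔ B) ∧ B)) ∧ (((A ∧ (A ↔ A)) → ((¬C ∧ (¬D ↔ ¬D)) → C)) → B)): α-rule — add ¬((B ∧ D) → ((A ↔ B) ∧ B)), (((A ∧ (A ↔ A)) → ((¬C ∧ (¬D ↔ ¬D)) → C)) → B).
¬((B ∧ D) → ((A ↔ B) ∧ B)): α-rule — add (B ∧ D), ¬((A ↔ B) ∧ B).
(B ∧ D): α-rule — add B, D.
(((A ∧ (A ↔ A)) → ((¬C ∧ (¬D ↔ ¬D)) → C)) → B): β-rule — branch into ¬((A ∧ (A ↔ A)) → ((¬C ∧ (¬D ↔ ¬D)) → C))  //  B.
  branch 1 (add ¬((A ∧ (A ↔ A)) → ((¬C ∧ (¬D ↔ ¬D)) → C))):
    ¬((A ∧ (A ↔ A)) → ((¬C ∧ (¬D ↔ ¬D)) → C)): α-rule — add (A ∧ (A ↔ A)), ¬((¬C ∧ (¬D ↔ ¬D)) → C).
    (A ∧ (A ↔ A)): α-rule — add A, (A ↔ A).
    ¬((¬C ∧ (¬D ↔ ¬D)) → C): α-rule — add (¬C ∧ (¬D ↔ ¬D)), ¬C.
    (¬C ∧ (¬D ↔ ¬D)): α-rule — add ¬C, (¬D ↔ ¬D).
    ¬((A ↔ B) ∧ B): β-rule — branch into ¬(A ↔ B)  //  ¬B.
      branch 1.1 (add ¬(A ↔ B)):
        (A ↔ A): β-rule — branch into A, A  //  ¬A, ¬A.
          branch 1.1.1 (add A, A):
            (¬D ↔ ¬D): β-rule — branch into ¬D, ¬D  //  ¬¬D, ¬¬D.
              branch 1.1.1.1 (add ¬D, ¬D):
                × closes — contains both D and ¬D.
              branch 1.1.1.2 (add ¬¬D, ¬¬D):
                ¬(A ↔ B): β-rule — branch into A, ¬B  //  ¬A, B.
                  branch 1.1.1.2.1 (add A, ¬B):
                    × closes — contains both B and ¬B.
                  branch 1.1.1.2.2 (add ¬A, B):
                    × closes — contains both A and ¬A.
          branch 1.1.2 (add ¬A, ¬A):
            × closes — contains both A and ¬A.
      branch 1.2 (add ¬B):
        × closes — contains both B and ¬B.
  branch 2 (add B):
    ¬((A ↔ B) ∧ B): β-rule — branch into ¬(A ↔ B)  //  ¬B.
      branch 2.1 (add ¬(A ↔ B)):
        ¬(A ↔ B): β-rule — branch into A, ¬B  //  ¬A, B.
          branch 2.1.1 (add A, ¬B):
            × closes — contains both B and ¬B.
          branch 2.1.2 (add ¬A, B):
            ○ open, literals {A=0, B=1, D=1}.
      branch 2.2 (add ¬B):
        × closes — contains both B and ¬B.
7 branches closed, 1 open.
Each open branch fixes some atoms; the unmentioned ones are free. Counting distinct full assignments: branch {A=0, B=1, D=1} (C, E) contributes 4 new. Total: 4.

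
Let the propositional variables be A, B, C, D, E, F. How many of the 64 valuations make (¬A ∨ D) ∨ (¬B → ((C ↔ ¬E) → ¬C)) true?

Initial set: {T ((¬A ∨ D) ∨ (¬B → ((C ↔ ¬E) → ¬C)))}.
T ((¬A ∨ D) ∨ (¬B → ((C ↔ ¬E) → ¬C))): β-rule — branch into T (¬A ∨ D)  //  T (¬B → ((C ↔ ¬E) → ¬C)).
  branch 1 (add T (¬A ∨ D)):
    T (¬A ∨ D): β-rule — branch into T ¬A  //  T D.
      branch 1.1 (add T ¬A):
        ○ open, literals {A=F}.
      branch 1.2 (add T D):
        ○ open, literals {D=T}.
  branch 2 (add T (¬B → ((C ↔ ¬E) → ¬C))):
    T (¬B → ((C ↔ ¬E) → ¬C)): β-rule — branch into F ¬B  //  T ((C ↔ ¬E) → ¬C).
      branch 2.1 (add F ¬B):
        ○ open, literals {B=T}.
      branch 2.2 (add T ((C ↔ ¬E) → ¬C)):
        T ((C ↔ ¬E) → ¬C): β-rule — branch into F (C ↔ ¬E)  //  T ¬C.
          branch 2.2.1 (add F (C ↔ ¬E)):
            F (C ↔ ¬E): β-rule — branch into T C, F ¬E  //  F C, T ¬E.
              branch 2.2.1.1 (add T C, F ¬E):
                ○ open, literals {C=T, E=T}.
              branch 2.2.1.2 (add F C, T ¬E):
                ○ open, literals {C=F, E=F}.
          branch 2.2.2 (add T ¬C):
            ○ open, literals {C=F}.
0 branches closed, 6 open.
Each open branch fixes some atoms; the unmentioned ones are free. Counting distinct full assignments: branch {A=F} (B, C, D, E, F) contributes 32 new; branch {D=T} (A, B, C, E, F) contributes 16 new; branch {B=T} (A, C, D, E, F) contributes 8 new; branch {C=T, E=T} (A, B, D, F) contributes 2 new; branch {C=F, E=F} (A, B, D, F) contributes 2 new; branch {C=F} (A, B, D, E, F) contributes 2 new. Total: 62.

62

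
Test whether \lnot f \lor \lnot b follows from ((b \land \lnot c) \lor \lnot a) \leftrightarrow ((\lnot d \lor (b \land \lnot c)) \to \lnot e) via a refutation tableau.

Initial set: {(((b \land \lnot c) \lor \lnot a) \leftrightarrow ((\lnot d \lor (b \land \lnot c)) \to \lnot e)); \lnot (\lnot f \lor \lnot b)}.
\lnot (\lnot f \lor \lnot b): α-rule — add \lnot \lnot f, \lnot \lnot b.
(((b \land \lnot c) \lor \lnot a) \leftrightarrow ((\lnot d \lor (b \land \lnot c)) \to \lnot e)): β-rule — branch into ((b \land \lnot c) \lor \lnot a), ((\lnot d \lor (b \land \lnot c)) \to \lnot e)  //  \lnot ((b \land \lnot c) \lor \lnot a), \lnot ((\lnot d \lor (b \land \lnot c)) \to \lnot e).
  branch 1 (add ((b \land \lnot c) \lor \lnot a), ((\lnot d \lor (b \land \lnot c)) \to \lnot e)):
    ((b \land \lnot c) \lor \lnot a): β-rule — branch into (b \land \lnot c)  //  \lnot a.
      branch 1.1 (add (b \land \lnot c)):
        (b \land \lnot c): α-rule — add b, \lnot c.
        ((\lnot d \lor (b \land \lnot c)) \to \lnot e): β-rule — branch into \lnot (\lnot d \lor (b \land \lnot c))  //  \lnot e.
          branch 1.1.1 (add \lnot (\lnot d \lor (b \land \lnot c))):
            \lnot (\lnot d \lor (b \land \lnot c)): α-rule — add \lnot \lnot d, \lnot (b \land \lnot c).
            \lnot (b \land \lnot c): β-rule — branch into \lnot b  //  \lnot \lnot c.
              branch 1.1.1.1 (add \lnot b):
                × closes — contains both b and \lnot b.
              branch 1.1.1.2 (add \lnot \lnot c):
                × closes — contains both c and \lnot c.
          branch 1.1.2 (add \lnot e):
            ○ open, literals {b=1, c=0, e=0, f=1}.
      branch 1.2 (add \lnot a):
        ((\lnot d \lor (b \land \lnot c)) \to \lnot e): β-rule — branch into \lnot (\lnot d \lor (b \land \lnot c))  //  \lnot e.
          branch 1.2.1 (add \lnot (\lnot d \lor (b \land \lnot c))):
            \lnot (\lnot d \lor (b \land \lnot c)): α-rule — add \lnot \lnot d, \lnot (b \land \lnot c).
            \lnot (b \land \lnot c): β-rule — branch into \lnot b  //  \lnot \lnot c.
              branch 1.2.1.1 (add \lnot b):
                × closes — contains both b and \lnot b.
              branch 1.2.1.2 (add \lnot \lnot c):
                ○ open, literals {a=0, b=1, c=1, d=1, f=1}.
          branch 1.2.2 (add \lnot e):
            ○ open, literals {a=0, b=1, e=0, f=1}.
  branch 2 (add \lnot ((b \land \lnot c) \lor \lnot a), \lnot ((\lnot d \lor (b \land \lnot c)) \to \lnot e)):
    \lnot ((b \land \lnot c) \lor \lnot a): α-rule — add \lnot (b \land \lnot c), \lnot \lnot a.
    \lnot ((\lnot d \lor (b \land \lnot c)) \to \lnot e): α-rule — add (\lnot d \lor (b \land \lnot c)), \lnot \lnot e.
    \lnot (b \land \lnot c): β-rule — branch into \lnot b  //  \lnot \lnot c.
      branch 2.1 (add \lnot b):
        × closes — contains both b and \lnot b.
      branch 2.2 (add \lnot \lnot c):
        (\lnot d \lor (b \land \lnot c)): β-rule — branch into \lnot d  //  (b \land \lnot c).
          branch 2.2.1 (add \lnot d):
            ○ open, literals {a=1, b=1, c=1, d=0, e=1, f=1}.
          branch 2.2.2 (add (b \land \lnot c)):
            (b \land \lnot c): α-rule — add b, \lnot c.
            × closes — contains both c and \lnot c.
5 branches closed, 4 open.
An open branch gives a countermodel: b=1, c=0, e=0, f=1 (unmentioned atoms arbitrary); the premises hold there but the conclusion fails.

No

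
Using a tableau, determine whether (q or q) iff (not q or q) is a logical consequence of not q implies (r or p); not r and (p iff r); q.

Yes

Initial set: {(not q implies (r or p)); (not r and (p iff r)); q; not ((q or q) iff (not q or q))}.
(not r and (p iff r)): α-rule — add not r, (p iff r).
(not q implies (r or p)): β-rule — branch into not not q  //  (r or p).
  branch 1 (add not not q):
    not ((q or q) iff (not q or q)): β-rule — branch into (q or q), not (not q or q)  //  not (q or q), (not q or q).
      branch 1.1 (add (q or q), not (not q or q)):
        not (not q or q): α-rule — add not not q, not q.
        × closes — contains both q and not q.
      branch 1.2 (add not (q or q), (not q or q)):
        not (q or q): α-rule — add not q, not q.
        × closes — contains both q and not q.
  branch 2 (add (r or p)):
    not ((q or q) iff (not q or q)): β-rule — branch into (q or q), not (not q or q)  //  not (q or q), (not q or q).
      branch 2.1 (add (q or q), not (not q or q)):
        not (not q or q): α-rule — add not not q, not q.
        × closes — contains both q and not q.
      branch 2.2 (add not (q or q), (not q or q)):
        not (q or q): α-rule — add not q, not q.
        × closes — contains both q and not q.
All 4 branches close.
Every branch closed, so the premises entail the conclusion.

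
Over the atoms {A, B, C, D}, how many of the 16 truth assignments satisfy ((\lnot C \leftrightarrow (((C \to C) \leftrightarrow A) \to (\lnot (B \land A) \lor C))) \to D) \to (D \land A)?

Initial set: {(((\lnot C \leftrightarrow (((C \to C) \leftrightarrow A) \to (\lnot (B \land A) \lor C))) \to D) \to (D \land A))}.
(((\lnot C \leftrightarrow (((C \to C) \leftrightarrow A) \to (\lnot (B \land A) \lor C))) \to D) \to (D \land A)): β-rule — branch into \lnot ((\lnot C \leftrightarrow (((C \to C) \leftrightarrow A) \to (\lnot (B \land A) \lor C))) \to D)  //  (D \land A).
  branch 1 (add \lnot ((\lnot C \leftrightarrow (((C \to C) \leftrightarrow A) \to (\lnot (B \land A) \lor C))) \to D)):
    \lnot ((\lnot C \leftrightarrow (((C \to C) \leftrightarrow A) \to (\lnot (B \land A) \lor C))) \to D): α-rule — add (\lnot C \leftrightarrow (((C \to C) \leftrightarrow A) \to (\lnot (B \land A) \lor C))), \lnot D.
    (\lnot C \leftrightarrow (((C \to C) \leftrightarrow A) \to (\lnot (B \land A) \lor C))): β-rule — branch into \lnot C, (((C \to C) \leftrightarrow A) \to (\lnot (B \land A) \lor C))  //  \lnot \lnot C, \lnot (((C \to C) \leftrightarrow A) \to (\lnot (B \land A) \lor C)).
      branch 1.1 (add \lnot C, (((C \to C) \leftrightarrow A) \to (\lnot (B \land A) \lor C))):
        (((C \to C) \leftrightarrow A) \to (\lnot (B \land A) \lor C)): β-rule — branch into \lnot ((C \to C) \leftrightarrow A)  //  (\lnot (B \land A) \lor C).
          branch 1.1.1 (add \lnot ((C \to C) \leftrightarrow A)):
            \lnot ((C \to C) \leftrightarrow A): β-rule — branch into (C \to C), \lnot A  //  \lnot (C \to C), A.
              branch 1.1.1.1 (add (C \to C), \lnot A):
                (C \to C): β-rule — branch into \lnot C  //  C.
                  branch 1.1.1.1.1 (add \lnot C):
                    ○ open, literals {A=0, C=0, D=0}.
                  branch 1.1.1.1.2 (add C):
                    × closes — contains both C and \lnot C.
              branch 1.1.1.2 (add \lnot (C \to C), A):
                \lnot (C \to C): α-rule — add C, \lnot C.
                × closes — contains both C and \lnot C.
          branch 1.1.2 (add (\lnot (B \land A) \lor C)):
            (\lnot (B \land A) \lor C): β-rule — branch into \lnot (B \land A)  //  C.
              branch 1.1.2.1 (add \lnot (B \land A)):
                \lnot (B \land A): β-rule — branch into \lnot B  //  \lnot A.
                  branch 1.1.2.1.1 (add \lnot B):
                    ○ open, literals {B=0, C=0, D=0}.
                  branch 1.1.2.1.2 (add \lnot A):
                    ○ open, literals {A=0, C=0, D=0}.
              branch 1.1.2.2 (add C):
                × closes — contains both C and \lnot C.
      branch 1.2 (add \lnot \lnot C, \lnot (((C \to C) \leftrightarrow A) \to (\lnot (B \land A) \lor C))):
        \lnot (((C \to C) \leftrightarrow A) \to (\lnot (B \land A) \lor C)): α-rule — add ((C \to C) \leftrightarrow A), \lnot (\lnot (B \land A) \lor C).
        \lnot (\lnot (B \land A) \lor C): α-rule — add \lnot \lnot (B \land A), \lnot C.
        × closes — contains both C and \lnot C.
  branch 2 (add (D \land A)):
    (D \land A): α-rule — add D, A.
    ○ open, literals {A=1, D=1}.
4 branches closed, 4 open.
Each open branch fixes some atoms; the unmentioned ones are free. Counting distinct full assignments: branch {A=0, C=0, D=0} (B) contributes 2 new; branch {B=0, C=0, D=0} (A) contributes 1 new; branch {A=0, C=0, D=0} (B) contributes 0 new; branch {A=1, D=1} (B, C) contributes 4 new. Total: 7.

7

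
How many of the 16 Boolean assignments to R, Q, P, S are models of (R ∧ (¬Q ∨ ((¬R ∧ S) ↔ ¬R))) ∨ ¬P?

12

Initial set: {((R ∧ (¬Q ∨ ((¬R ∧ S) ↔ ¬R))) ∨ ¬P)}.
((R ∧ (¬Q ∨ ((¬R ∧ S) ↔ ¬R))) ∨ ¬P): β-rule — branch into (R ∧ (¬Q ∨ ((¬R ∧ S) ↔ ¬R)))  //  ¬P.
  branch 1 (add (R ∧ (¬Q ∨ ((¬R ∧ S) ↔ ¬R)))):
    (R ∧ (¬Q ∨ ((¬R ∧ S) ↔ ¬R))): α-rule — add R, (¬Q ∨ ((¬R ∧ S) ↔ ¬R)).
    (¬Q ∨ ((¬R ∧ S) ↔ ¬R)): β-rule — branch into ¬Q  //  ((¬R ∧ S) ↔ ¬R).
      branch 1.1 (add ¬Q):
        ○ open, literals {Q=false, R=true}.
      branch 1.2 (add ((¬R ∧ S) ↔ ¬R)):
        ((¬R ∧ S) ↔ ¬R): β-rule — branch into (¬R ∧ S), ¬R  //  ¬(¬R ∧ S), ¬¬R.
          branch 1.2.1 (add (¬R ∧ S), ¬R):
            × closes — contains both R and ¬R.
          branch 1.2.2 (add ¬(¬R ∧ S), ¬¬R):
            ¬(¬R ∧ S): β-rule — branch into ¬¬R  //  ¬S.
              branch 1.2.2.1 (add ¬¬R):
                ○ open, literals {R=true}.
              branch 1.2.2.2 (add ¬S):
                ○ open, literals {R=true, S=false}.
  branch 2 (add ¬P):
    ○ open, literals {P=false}.
1 branch closed, 4 open.
Each open branch fixes some atoms; the unmentioned ones are free. Counting distinct full assignments: branch {Q=false, R=true} (P, S) contributes 4 new; branch {R=true} (Q, P, S) contributes 4 new; branch {R=true, S=false} (Q, P) contributes 0 new; branch {P=false} (R, Q, S) contributes 4 new. Total: 12.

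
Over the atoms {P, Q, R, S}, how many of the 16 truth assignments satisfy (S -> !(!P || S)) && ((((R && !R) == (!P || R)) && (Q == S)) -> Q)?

7

Initial set: {((S -> !(!P || S)) && ((((R && !R) == (!P || R)) && (Q == S)) -> Q))}.
((S -> !(!P || S)) && ((((R && !R) == (!P || R)) && (Q == S)) -> Q)): α-rule — add (S -> !(!P || S)), ((((R && !R) == (!P || R)) && (Q == S)) -> Q).
(S -> !(!P || S)): β-rule — branch into !S  //  !(!P || S).
  branch 1 (add !S):
    ((((R && !R) == (!P || R)) && (Q == S)) -> Q): β-rule — branch into !(((R && !R) == (!P || R)) && (Q == S))  //  Q.
      branch 1.1 (add !(((R && !R) == (!P || R)) && (Q == S))):
        !(((R && !R) == (!P || R)) && (Q == S)): β-rule — branch into !((R && !R) == (!P || R))  //  !(Q == S).
          branch 1.1.1 (add !((R && !R) == (!P || R))):
            !((R && !R) == (!P || R)): β-rule — branch into (R && !R), !(!P || R)  //  !(R && !R), (!P || R).
              branch 1.1.1.1 (add (R && !R), !(!P || R)):
                (R && !R): α-rule — add R, !R.
                × closes — contains both R and !R.
              branch 1.1.1.2 (add !(R && !R), (!P || R)):
                !(R && !R): β-rule — branch into !R  //  !!R.
                  branch 1.1.1.2.1 (add !R):
                    (!P || R): β-rule — branch into !P  //  R.
                      branch 1.1.1.2.1.1 (add !P):
                        ○ open, literals {P=false, R=false, S=false}.
                      branch 1.1.1.2.1.2 (add R):
                        × closes — contains both R and !R.
                  branch 1.1.1.2.2 (add !!R):
                    (!P || R): β-rule — branch into !P  //  R.
                      branch 1.1.1.2.2.1 (add !P):
                        ○ open, literals {P=false, R=true, S=false}.
                      branch 1.1.1.2.2.2 (add R):
                        ○ open, literals {R=true, S=false}.
          branch 1.1.2 (add !(Q == S)):
            !(Q == S): β-rule — branch into Q, !S  //  !Q, S.
              branch 1.1.2.1 (add Q, !S):
                ○ open, literals {Q=true, S=false}.
              branch 1.1.2.2 (add !Q, S):
                × closes — contains both S and !S.
      branch 1.2 (add Q):
        ○ open, literals {Q=true, S=false}.
  branch 2 (add !(!P || S)):
    !(!P || S): α-rule — add !!P, !S.
    ((((R && !R) == (!P || R)) && (Q == S)) -> Q): β-rule — branch into !(((R && !R) == (!P || R)) && (Q == S))  //  Q.
      branch 2.1 (add !(((R && !R) == (!P || R)) && (Q == S))):
        !(((R && !R) == (!P || R)) && (Q == S)): β-rule — branch into !((R && !R) == (!P || R))  //  !(Q == S).
          branch 2.1.1 (add !((R && !R) == (!P || R))):
            !((R && !R) == (!P || R)): β-rule — branch into (R && !R), !(!P || R)  //  !(R && !R), (!P || R).
              branch 2.1.1.1 (add (R && !R), !(!P || R)):
                (R && !R): α-rule — add R, !R.
                × closes — contains both R and !R.
              branch 2.1.1.2 (add !(R && !R), (!P || R)):
                !(R && !R): β-rule — branch into !R  //  !!R.
                  branch 2.1.1.2.1 (add !R):
                    (!P || R): β-rule — branch into !P  //  R.
                      branch 2.1.1.2.1.1 (add !P):
                        × closes — contains both P and !P.
                      branch 2.1.1.2.1.2 (add R):
                        × closes — contains both R and !R.
                  branch 2.1.1.2.2 (add !!R):
                    (!P || R): β-rule — branch into !P  //  R.
                      branch 2.1.1.2.2.1 (add !P):
                        × closes — contains both P and !P.
                      branch 2.1.1.2.2.2 (add R):
                        ○ open, literals {P=true, R=true, S=false}.
          branch 2.1.2 (add !(Q == S)):
            !(Q == S): β-rule — branch into Q, !S  //  !Q, S.
              branch 2.1.2.1 (add Q, !S):
                ○ open, literals {P=true, Q=true, S=false}.
              branch 2.1.2.2 (add !Q, S):
                × closes — contains both S and !S.
      branch 2.2 (add Q):
        ○ open, literals {P=true, Q=true, S=false}.
8 branches closed, 8 open.
Each open branch fixes some atoms; the unmentioned ones are free. Counting distinct full assignments: branch {P=false, R=false, S=false} (Q) contributes 2 new; branch {P=false, R=true, S=false} (Q) contributes 2 new; branch {R=true, S=false} (P, Q) contributes 2 new; branch {Q=true, S=false} (P, R) contributes 1 new; branch {Q=true, S=false} (P, R) contributes 0 new; branch {P=true, R=true, S=false} (Q) contributes 0 new; branch {P=true, Q=true, S=false} (R) contributes 0 new; branch {P=true, Q=true, S=false} (R) contributes 0 new. Total: 7.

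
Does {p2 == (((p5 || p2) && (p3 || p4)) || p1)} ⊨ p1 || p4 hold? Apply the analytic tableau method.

Initial set: {(p2 == (((p5 || p2) && (p3 || p4)) || p1)); !(p1 || p4)}.
!(p1 || p4): α-rule — add !p1, !p4.
(p2 == (((p5 || p2) && (p3 || p4)) || p1)): β-rule — branch into p2, (((p5 || p2) && (p3 || p4)) || p1)  //  !p2, !(((p5 || p2) && (p3 || p4)) || p1).
  branch 1 (add p2, (((p5 || p2) && (p3 || p4)) || p1)):
    (((p5 || p2) && (p3 || p4)) || p1): β-rule — branch into ((p5 || p2) && (p3 || p4))  //  p1.
      branch 1.1 (add ((p5 || p2) && (p3 || p4))):
        ((p5 || p2) && (p3 || p4)): α-rule — add (p5 || p2), (p3 || p4).
        (p5 || p2): β-rule — branch into p5  //  p2.
          branch 1.1.1 (add p5):
            (p3 || p4): β-rule — branch into p3  //  p4.
              branch 1.1.1.1 (add p3):
                ○ open, literals {p1=0, p2=1, p3=1, p4=0, p5=1}.
              branch 1.1.1.2 (add p4):
                × closes — contains both p4 and !p4.
          branch 1.1.2 (add p2):
            (p3 || p4): β-rule — branch into p3  //  p4.
              branch 1.1.2.1 (add p3):
                ○ open, literals {p1=0, p2=1, p3=1, p4=0}.
              branch 1.1.2.2 (add p4):
                × closes — contains both p4 and !p4.
      branch 1.2 (add p1):
        × closes — contains both p1 and !p1.
  branch 2 (add !p2, !(((p5 || p2) && (p3 || p4)) || p1)):
    !(((p5 || p2) && (p3 || p4)) || p1): α-rule — add !((p5 || p2) && (p3 || p4)), !p1.
    !((p5 || p2) && (p3 || p4)): β-rule — branch into !(p5 || p2)  //  !(p3 || p4).
      branch 2.1 (add !(p5 || p2)):
        !(p5 || p2): α-rule — add !p5, !p2.
        ○ open, literals {p1=0, p2=0, p4=0, p5=0}.
      branch 2.2 (add !(p3 || p4)):
        !(p3 || p4): α-rule — add !p3, !p4.
        ○ open, literals {p1=0, p2=0, p3=0, p4=0}.
3 branches closed, 4 open.
An open branch gives a countermodel: p1=0, p2=1, p3=1, p4=0, p5=1 (unmentioned atoms arbitrary); the premises hold there but the conclusion fails.

No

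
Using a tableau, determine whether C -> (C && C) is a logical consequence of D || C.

Yes

Initial set: {(D || C); !(C -> (C && C))}.
!(C -> (C && C)): α-rule — add C, !(C && C).
(D || C): β-rule — branch into D  //  C.
  branch 1 (add D):
    !(C && C): β-rule — branch into !C  //  !C.
      branch 1.1 (add !C):
        × closes — contains both C and !C.
      branch 1.2 (add !C):
        × closes — contains both C and !C.
  branch 2 (add C):
    !(C && C): β-rule — branch into !C  //  !C.
      branch 2.1 (add !C):
        × closes — contains both C and !C.
      branch 2.2 (add !C):
        × closes — contains both C and !C.
All 4 branches close.
Every branch closed, so the premises entail the conclusion.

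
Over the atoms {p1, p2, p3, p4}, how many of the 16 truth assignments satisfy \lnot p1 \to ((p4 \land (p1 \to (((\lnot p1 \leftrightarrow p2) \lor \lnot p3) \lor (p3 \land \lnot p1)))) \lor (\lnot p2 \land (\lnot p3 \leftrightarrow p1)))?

Initial set: {(\lnot p1 \to ((p4 \land (p1 \to (((\lnot p1 \leftrightarrow p2) \lor \lnot p3) \lor (p3 \land \lnot p1)))) \lor (\lnot p2 \land (\lnot p3 \leftrightarrow p1))))}.
(\lnot p1 \to ((p4 \land (p1 \to (((\lnot p1 \leftrightarrow p2) \lor \lnot p3) \lor (p3 \land \lnot p1)))) \lor (\lnot p2 \land (\lnot p3 \leftrightarrow p1)))): β-rule — branch into \lnot \lnot p1  //  ((p4 \land (p1 \to (((\lnot p1 \leftrightarrow p2) \lor \lnot p3) \lor (p3 \land \lnot p1)))) \lor (\lnot p2 \land (\lnot p3 \leftrightarrow p1))).
  branch 1 (add \lnot \lnot p1):
    ○ open, literals {p1=true}.
  branch 2 (add ((p4 \land (p1 \to (((\lnot p1 \leftrightarrow p2) \lor \lnot p3) \lor (p3 \land \lnot p1)))) \lor (\lnot p2 \land (\lnot p3 \leftrightarrow p1)))):
    ((p4 \land (p1 \to (((\lnot p1 \leftrightarrow p2) \lor \lnot p3) \lor (p3 \land \lnot p1)))) \lor (\lnot p2 \land (\lnot p3 \leftrightarrow p1))): β-rule — branch into (p4 \land (p1 \to (((\lnot p1 \leftrightarrow p2) \lor \lnot p3) \lor (p3 \land \lnot p1))))  //  (\lnot p2 \land (\lnot p3 \leftrightarrow p1)).
      branch 2.1 (add (p4 \land (p1 \to (((\lnot p1 \leftrightarrow p2) \lor \lnot p3) \lor (p3 \land \lnot p1))))):
        (p4 \land (p1 \to (((\lnot p1 \leftrightarrow p2) \lor \lnot p3) \lor (p3 \land \lnot p1)))): α-rule — add p4, (p1 \to (((\lnot p1 \leftrightarrow p2) \lor \lnot p3) \lor (p3 \land \lnot p1))).
        (p1 \to (((\lnot p1 \leftrightarrow p2) \lor \lnot p3) \lor (p3 \land \lnot p1))): β-rule — branch into \lnot p1  //  (((\lnot p1 \leftrightarrow p2) \lor \lnot p3) \lor (p3 \land \lnot p1)).
          branch 2.1.1 (add \lnot p1):
            ○ open, literals {p1=false, p4=true}.
          branch 2.1.2 (add (((\lnot p1 \leftrightarrow p2) \lor \lnot p3) \lor (p3 \land \lnot p1))):
            (((\lnot p1 \leftrightarrow p2) \lor \lnot p3) \lor (p3 \land \lnot p1)): β-rule — branch into ((\lnot p1 \leftrightarrow p2) \lor \lnot p3)  //  (p3 \land \lnot p1).
              branch 2.1.2.1 (add ((\lnot p1 \leftrightarrow p2) \lor \lnot p3)):
                ((\lnot p1 \leftrightarrow p2) \lor \lnot p3): β-rule — branch into (\lnot p1 \leftrightarrow p2)  //  \lnot p3.
                  branch 2.1.2.1.1 (add (\lnot p1 \leftrightarrow p2)):
                    (\lnot p1 \leftrightarrow p2): β-rule — branch into \lnot p1, p2  //  \lnot \lnot p1, \lnot p2.
                      branch 2.1.2.1.1.1 (add \lnot p1, p2):
                        ○ open, literals {p1=false, p2=true, p4=true}.
                      branch 2.1.2.1.1.2 (add \lnot \lnot p1, \lnot p2):
                        ○ open, literals {p1=true, p2=false, p4=true}.
                  branch 2.1.2.1.2 (add \lnot p3):
                    ○ open, literals {p3=false, p4=true}.
              branch 2.1.2.2 (add (p3 \land \lnot p1)):
                (p3 \land \lnot p1): α-rule — add p3, \lnot p1.
                ○ open, literals {p1=false, p3=true, p4=true}.
      branch 2.2 (add (\lnot p2 \land (\lnot p3 \leftrightarrow p1))):
        (\lnot p2 \land (\lnot p3 \leftrightarrow p1)): α-rule — add \lnot p2, (\lnot p3 \leftrightarrow p1).
        (\lnot p3 \leftrightarrow p1): β-rule — branch into \lnot p3, p1  //  \lnot \lnot p3, \lnot p1.
          branch 2.2.1 (add \lnot p3, p1):
            ○ open, literals {p1=true, p2=false, p3=false}.
          branch 2.2.2 (add \lnot \lnot p3, \lnot p1):
            ○ open, literals {p1=false, p2=false, p3=true}.
0 branches closed, 8 open.
Each open branch fixes some atoms; the unmentioned ones are free. Counting distinct full assignments: branch {p1=true} (p2, p3, p4) contributes 8 new; branch {p1=false, p4=true} (p2, p3) contributes 4 new; branch {p1=false, p2=true, p4=true} (p3) contributes 0 new; branch {p1=true, p2=false, p4=true} (p3) contributes 0 new; branch {p3=false, p4=true} (p1, p2) contributes 0 new; branch {p1=false, p3=true, p4=true} (p2) contributes 0 new; branch {p1=true, p2=false, p3=false} (p4) contributes 0 new; branch {p1=false, p2=false, p3=true} (p4) contributes 1 new. Total: 13.

13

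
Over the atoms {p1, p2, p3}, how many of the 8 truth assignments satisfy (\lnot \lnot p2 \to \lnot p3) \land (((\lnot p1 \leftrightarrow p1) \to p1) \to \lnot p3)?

4

Initial set: {((\lnot \lnot p2 \to \lnot p3) \land (((\lnot p1 \leftrightarrow p1) \to p1) \to \lnot p3))}.
((\lnot \lnot p2 \to \lnot p3) \land (((\lnot p1 \leftrightarrow p1) \to p1) \to \lnot p3)): α-rule — add (\lnot \lnot p2 \to \lnot p3), (((\lnot p1 \leftrightarrow p1) \to p1) \to \lnot p3).
(\lnot \lnot p2 \to \lnot p3): β-rule — branch into \lnot \lnot \lnot p2  //  \lnot p3.
  branch 1 (add \lnot \lnot \lnot p2):
    \lnot \lnot \lnot p2: drop double negation, giving \lnot p2.
    (((\lnot p1 \leftrightarrow p1) \to p1) \to \lnot p3): β-rule — branch into \lnot ((\lnot p1 \leftrightarrow p1) \to p1)  //  \lnot p3.
      branch 1.1 (add \lnot ((\lnot p1 \leftrightarrow p1) \to p1)):
        \lnot ((\lnot p1 \leftrightarrow p1) \to p1): α-rule — add (\lnot p1 \leftrightarrow p1), \lnot p1.
        (\lnot p1 \leftrightarrow p1): β-rule — branch into \lnot p1, p1  //  \lnot \lnot p1, \lnot p1.
          branch 1.1.1 (add \lnot p1, p1):
            × closes — contains both p1 and \lnot p1.
          branch 1.1.2 (add \lnot \lnot p1, \lnot p1):
            × closes — contains both p1 and \lnot p1.
      branch 1.2 (add \lnot p3):
        ○ open, literals {p2=false, p3=false}.
  branch 2 (add \lnot p3):
    (((\lnot p1 \leftrightarrow p1) \to p1) \to \lnot p3): β-rule — branch into \lnot ((\lnot p1 \leftrightarrow p1) \to p1)  //  \lnot p3.
      branch 2.1 (add \lnot ((\lnot p1 \leftrightarrow p1) \to p1)):
        \lnot ((\lnot p1 \leftrightarrow p1) \to p1): α-rule — add (\lnot p1 \leftrightarrow p1), \lnot p1.
        (\lnot p1 \leftrightarrow p1): β-rule — branch into \lnot p1, p1  //  \lnot \lnot p1, \lnot p1.
          branch 2.1.1 (add \lnot p1, p1):
            × closes — contains both p1 and \lnot p1.
          branch 2.1.2 (add \lnot \lnot p1, \lnot p1):
            × closes — contains both p1 and \lnot p1.
      branch 2.2 (add \lnot p3):
        ○ open, literals {p3=false}.
4 branches closed, 2 open.
Each open branch fixes some atoms; the unmentioned ones are free. Counting distinct full assignments: branch {p2=false, p3=false} (p1) contributes 2 new; branch {p3=false} (p1, p2) contributes 2 new. Total: 4.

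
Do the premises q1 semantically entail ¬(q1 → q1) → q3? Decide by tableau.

Initial set: {T q1; F (¬(q1 → q1) → q3)}.
F (¬(q1 → q1) → q3): α-rule — add T ¬(q1 → q1), F q3.
T ¬(q1 → q1): α-rule — add T q1, F q1.
× closes — contains both q1 and ¬q1.
All 1 branch closes.
Every branch closed, so the premises entail the conclusion.

Yes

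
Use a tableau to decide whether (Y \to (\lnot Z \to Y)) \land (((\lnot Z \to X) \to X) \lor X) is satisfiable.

Satisfiable

Initial set: {((Y \to (\lnot Z \to Y)) \land (((\lnot Z \to X) \to X) \lor X))}.
((Y \to (\lnot Z \to Y)) \land (((\lnot Z \to X) \to X) \lor X)): α-rule — add (Y \to (\lnot Z \to Y)), (((\lnot Z \to X) \to X) \lor X).
(Y \to (\lnot Z \to Y)): β-rule — branch into \lnot Y  //  (\lnot Z \to Y).
  branch 1 (add \lnot Y):
    (((\lnot Z \to X) \to X) \lor X): β-rule — branch into ((\lnot Z \to X) \to X)  //  X.
      branch 1.1 (add ((\lnot Z \to X) \to X)):
        ((\lnot Z \to X) \to X): β-rule — branch into \lnot (\lnot Z \to X)  //  X.
          branch 1.1.1 (add \lnot (\lnot Z \to X)):
            \lnot (\lnot Z \to X): α-rule — add \lnot Z, \lnot X.
            ○ open, literals {X=0, Y=0, Z=0}.
          branch 1.1.2 (add X):
            ○ open, literals {X=1, Y=0}.
      branch 1.2 (add X):
        ○ open, literals {X=1, Y=0}.
  branch 2 (add (\lnot Z \to Y)):
    (((\lnot Z \to X) \to X) \lor X): β-rule — branch into ((\lnot Z \to X) \to X)  //  X.
      branch 2.1 (add ((\lnot Z \to X) \to X)):
        (\lnot Z \to Y): β-rule — branch into \lnot \lnot Z  //  Y.
          branch 2.1.1 (add \lnot \lnot Z):
            ((\lnot Z \to X) \to X): β-rule — branch into \lnot (\lnot Z \to X)  //  X.
              branch 2.1.1.1 (add \lnot (\lnot Z \to X)):
                \lnot (\lnot Z \to X): α-rule — add \lnot Z, \lnot X.
                × closes — contains both Z and \lnot Z.
              branch 2.1.1.2 (add X):
                ○ open, literals {X=1, Z=1}.
          branch 2.1.2 (add Y):
            ((\lnot Z \to X) \to X): β-rule — branch into \lnot (\lnot Z \to X)  //  X.
              branch 2.1.2.1 (add \lnot (\lnot Z \to X)):
                \lnot (\lnot Z \to X): α-rule — add \lnot Z, \lnot X.
                ○ open, literals {X=0, Y=1, Z=0}.
              branch 2.1.2.2 (add X):
                ○ open, literals {X=1, Y=1}.
      branch 2.2 (add X):
        (\lnot Z \to Y): β-rule — branch into \lnot \lnot Z  //  Y.
          branch 2.2.1 (add \lnot \lnot Z):
            ○ open, literals {X=1, Z=1}.
          branch 2.2.2 (add Y):
            ○ open, literals {X=1, Y=1}.
1 branch closed, 8 open.
An open branch gives a satisfying assignment: X=0, Y=0, Z=0.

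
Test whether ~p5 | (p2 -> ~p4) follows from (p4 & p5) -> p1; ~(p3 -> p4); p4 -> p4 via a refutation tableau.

Initial set: {((p4 & p5) -> p1); ~(p3 -> p4); (p4 -> p4); ~(~p5 | (p2 -> ~p4))}.
~(p3 -> p4): α-rule — add p3, ~p4.
~(~p5 | (p2 -> ~p4)): α-rule — add ~~p5, ~(p2 -> ~p4).
~(p2 -> ~p4): α-rule — add p2, ~~p4.
× closes — contains both p4 and ~p4.
All 1 branch closes.
Every branch closed, so the premises entail the conclusion.

Yes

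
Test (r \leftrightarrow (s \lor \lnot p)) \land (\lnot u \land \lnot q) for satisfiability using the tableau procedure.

Satisfiable

Initial set: {((r \leftrightarrow (s \lor \lnot p)) \land (\lnot u \land \lnot q))}.
((r \leftrightarrow (s \lor \lnot p)) \land (\lnot u \land \lnot q)): α-rule — add (r \leftrightarrow (s \lor \lnot p)), (\lnot u \land \lnot q).
(\lnot u \land \lnot q): α-rule — add \lnot u, \lnot q.
(r \leftrightarrow (s \lor \lnot p)): β-rule — branch into r, (s \lor \lnot p)  //  \lnot r, \lnot (s \lor \lnot p).
  branch 1 (add r, (s \lor \lnot p)):
    (s \lor \lnot p): β-rule — branch into s  //  \lnot p.
      branch 1.1 (add s):
        ○ open, literals {q=F, r=T, s=T, u=F}.
      branch 1.2 (add \lnot p):
        ○ open, literals {p=F, q=F, r=T, u=F}.
  branch 2 (add \lnot r, \lnot (s \lor \lnot p)):
    \lnot (s \lor \lnot p): α-rule — add \lnot s, \lnot \lnot p.
    ○ open, literals {p=T, q=F, r=F, s=F, u=F}.
0 branches closed, 3 open.
An open branch gives a satisfying assignment: q=F, r=T, s=T, u=F.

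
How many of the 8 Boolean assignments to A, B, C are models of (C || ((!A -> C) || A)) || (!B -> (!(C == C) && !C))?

Initial set: {((C || ((!A -> C) || A)) || (!B -> (!(C == C) && !C)))}.
((C || ((!A -> C) || A)) || (!B -> (!(C == C) && !C))): β-rule — branch into (C || ((!A -> C) || A))  //  (!B -> (!(C == C) && !C)).
  branch 1 (add (C || ((!A -> C) || A))):
    (C || ((!A -> C) || A)): β-rule — branch into C  //  ((!A -> C) || A).
      branch 1.1 (add C):
        ○ open, literals {C=T}.
      branch 1.2 (add ((!A -> C) || A)):
        ((!A -> C) || A): β-rule — branch into (!A -> C)  //  A.
          branch 1.2.1 (add (!A -> C)):
            (!A -> C): β-rule — branch into !!A  //  C.
              branch 1.2.1.1 (add !!A):
                ○ open, literals {A=T}.
              branch 1.2.1.2 (add C):
                ○ open, literals {C=T}.
          branch 1.2.2 (add A):
            ○ open, literals {A=T}.
  branch 2 (add (!B -> (!(C == C) && !C))):
    (!B -> (!(C == C) && !C)): β-rule — branch into !!B  //  (!(C == C) && !C).
      branch 2.1 (add !!B):
        ○ open, literals {B=T}.
      branch 2.2 (add (!(C == C) && !C)):
        (!(C == C) && !C): α-rule — add !(C == C), !C.
        !(C == C): β-rule — branch into C, !C  //  !C, C.
          branch 2.2.1 (add C, !C):
            × closes — contains both C and !C.
          branch 2.2.2 (add !C, C):
            × closes — contains both C and !C.
2 branches closed, 5 open.
Each open branch fixes some atoms; the unmentioned ones are free. Counting distinct full assignments: branch {C=T} (A, B) contributes 4 new; branch {A=T} (B, C) contributes 2 new; branch {C=T} (A, B) contributes 0 new; branch {A=T} (B, C) contributes 0 new; branch {B=T} (A, C) contributes 1 new. Total: 7.

7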